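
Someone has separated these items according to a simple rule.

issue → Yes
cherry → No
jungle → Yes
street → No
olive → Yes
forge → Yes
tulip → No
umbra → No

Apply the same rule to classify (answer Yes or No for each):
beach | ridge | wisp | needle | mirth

Checking candidate rules against both groups, what survives is: ends with 'e'.

No, Yes, No, Yes, No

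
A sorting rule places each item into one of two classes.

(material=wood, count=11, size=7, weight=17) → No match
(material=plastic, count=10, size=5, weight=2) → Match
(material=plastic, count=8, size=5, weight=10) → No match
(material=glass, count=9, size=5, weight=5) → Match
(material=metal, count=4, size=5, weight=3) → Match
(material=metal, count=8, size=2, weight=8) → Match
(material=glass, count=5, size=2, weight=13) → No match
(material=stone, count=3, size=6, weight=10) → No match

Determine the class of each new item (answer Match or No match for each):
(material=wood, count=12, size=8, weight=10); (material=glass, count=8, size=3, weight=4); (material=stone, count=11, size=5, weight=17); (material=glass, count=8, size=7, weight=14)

A rule that fits every label: weight ≤ 8 — true of each 'Match' example, false of each 'No match' one.
(material=wood, count=12, size=8, weight=10): No match (weight = 10). (material=glass, count=8, size=3, weight=4): Match (weight = 4). (material=stone, count=11, size=5, weight=17): No match (weight = 17). (material=glass, count=8, size=7, weight=14): No match (weight = 14).

No match, Match, No match, No match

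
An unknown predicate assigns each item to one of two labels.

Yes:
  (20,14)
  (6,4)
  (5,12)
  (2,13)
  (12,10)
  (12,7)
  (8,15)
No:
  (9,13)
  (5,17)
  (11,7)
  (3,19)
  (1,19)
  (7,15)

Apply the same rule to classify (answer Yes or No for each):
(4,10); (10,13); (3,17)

Yes, Yes, No

Looking at the examples, the only property every 'Yes' case has and every 'No' case lacks is: product is even.
(4,10): 4·10 = 40 — meets the rule, so Yes.
(10,13): 10·13 = 130 — meets the rule, so Yes.
(3,17): 3·17 = 51 — fails the rule, so No.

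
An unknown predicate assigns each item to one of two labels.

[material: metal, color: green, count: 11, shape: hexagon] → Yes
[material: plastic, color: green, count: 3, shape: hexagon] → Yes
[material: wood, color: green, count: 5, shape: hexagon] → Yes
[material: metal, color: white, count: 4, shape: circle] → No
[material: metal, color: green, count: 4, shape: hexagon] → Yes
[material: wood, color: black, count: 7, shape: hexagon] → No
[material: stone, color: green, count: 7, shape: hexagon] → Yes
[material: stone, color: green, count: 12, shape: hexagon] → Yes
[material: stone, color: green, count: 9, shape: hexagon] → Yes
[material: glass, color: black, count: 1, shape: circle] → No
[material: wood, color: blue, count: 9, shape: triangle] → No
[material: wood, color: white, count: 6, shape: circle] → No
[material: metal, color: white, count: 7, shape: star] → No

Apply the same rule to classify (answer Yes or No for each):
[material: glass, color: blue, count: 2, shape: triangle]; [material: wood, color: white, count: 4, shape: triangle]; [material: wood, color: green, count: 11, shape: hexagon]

No, No, Yes

The distinguishing property — color is green — holds for all the 'Yes' cases and none of the 'No' cases.
[material: glass, color: blue, count: 2, shape: triangle]: color is blue — lacks this property, so No.
[material: wood, color: white, count: 4, shape: triangle]: color is white — lacks this property, so No.
[material: wood, color: green, count: 11, shape: hexagon]: color is green — satisfies this, so Yes.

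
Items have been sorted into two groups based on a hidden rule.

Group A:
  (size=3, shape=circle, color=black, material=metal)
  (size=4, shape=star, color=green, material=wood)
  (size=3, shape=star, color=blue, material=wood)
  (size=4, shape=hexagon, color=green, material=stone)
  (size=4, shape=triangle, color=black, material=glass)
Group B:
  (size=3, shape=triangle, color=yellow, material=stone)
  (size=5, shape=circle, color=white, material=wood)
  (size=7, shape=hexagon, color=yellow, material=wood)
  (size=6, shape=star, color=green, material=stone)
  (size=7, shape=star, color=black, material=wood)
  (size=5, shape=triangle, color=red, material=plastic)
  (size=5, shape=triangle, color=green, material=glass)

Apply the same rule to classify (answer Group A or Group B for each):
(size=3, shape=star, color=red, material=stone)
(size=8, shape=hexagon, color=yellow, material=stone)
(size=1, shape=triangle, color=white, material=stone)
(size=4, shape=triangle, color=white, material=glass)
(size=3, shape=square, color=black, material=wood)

Group A, Group B, Group A, Group A, Group A

All 'Group A' examples share one property — color is not yellow AND size ≤ 4 — and every 'Group B' example lacks it.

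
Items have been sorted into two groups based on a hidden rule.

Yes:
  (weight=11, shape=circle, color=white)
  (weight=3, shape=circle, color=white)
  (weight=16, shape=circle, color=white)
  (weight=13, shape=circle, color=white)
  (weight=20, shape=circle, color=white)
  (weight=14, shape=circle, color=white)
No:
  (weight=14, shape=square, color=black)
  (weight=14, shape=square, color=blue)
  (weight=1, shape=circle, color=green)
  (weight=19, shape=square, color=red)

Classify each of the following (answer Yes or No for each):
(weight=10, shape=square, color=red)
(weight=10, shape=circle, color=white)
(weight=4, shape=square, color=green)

Rule: color is white. This holds for each 'Yes' example and fails for each 'No' one.
No: (weight=10, shape=square, color=red), since color is red. Yes: (weight=10, shape=circle, color=white), since color is white. No: (weight=4, shape=square, color=green), since color is green.

No, Yes, No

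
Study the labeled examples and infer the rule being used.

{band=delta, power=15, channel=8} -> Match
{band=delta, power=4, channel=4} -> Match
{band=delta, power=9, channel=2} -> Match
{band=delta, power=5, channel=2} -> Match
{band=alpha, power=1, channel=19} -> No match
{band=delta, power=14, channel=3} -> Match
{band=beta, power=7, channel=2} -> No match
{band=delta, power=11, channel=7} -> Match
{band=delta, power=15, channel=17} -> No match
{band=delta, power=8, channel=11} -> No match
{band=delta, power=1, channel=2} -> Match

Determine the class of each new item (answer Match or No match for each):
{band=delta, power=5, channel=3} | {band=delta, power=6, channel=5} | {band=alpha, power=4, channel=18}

The common property of the 'Match' items is: band is delta AND channel ≤ 8. No 'No match' item has it.
Match: {band=delta, power=5, channel=3}, since band is delta, channel = 3. Match: {band=delta, power=6, channel=5}, since band is delta, channel = 5. No match: {band=alpha, power=4, channel=18}, since band is alpha, channel = 18.

Match, Match, No match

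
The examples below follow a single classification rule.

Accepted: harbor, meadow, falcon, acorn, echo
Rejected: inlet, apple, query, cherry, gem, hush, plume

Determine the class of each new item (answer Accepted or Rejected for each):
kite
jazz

A rule that fits every label: contains 'o' — true of each 'Accepted' example, false of each 'Rejected' one.
kite: no 'o', does not satisfy this → Rejected.
jazz: no 'o', does not satisfy this → Rejected.

Rejected, Rejected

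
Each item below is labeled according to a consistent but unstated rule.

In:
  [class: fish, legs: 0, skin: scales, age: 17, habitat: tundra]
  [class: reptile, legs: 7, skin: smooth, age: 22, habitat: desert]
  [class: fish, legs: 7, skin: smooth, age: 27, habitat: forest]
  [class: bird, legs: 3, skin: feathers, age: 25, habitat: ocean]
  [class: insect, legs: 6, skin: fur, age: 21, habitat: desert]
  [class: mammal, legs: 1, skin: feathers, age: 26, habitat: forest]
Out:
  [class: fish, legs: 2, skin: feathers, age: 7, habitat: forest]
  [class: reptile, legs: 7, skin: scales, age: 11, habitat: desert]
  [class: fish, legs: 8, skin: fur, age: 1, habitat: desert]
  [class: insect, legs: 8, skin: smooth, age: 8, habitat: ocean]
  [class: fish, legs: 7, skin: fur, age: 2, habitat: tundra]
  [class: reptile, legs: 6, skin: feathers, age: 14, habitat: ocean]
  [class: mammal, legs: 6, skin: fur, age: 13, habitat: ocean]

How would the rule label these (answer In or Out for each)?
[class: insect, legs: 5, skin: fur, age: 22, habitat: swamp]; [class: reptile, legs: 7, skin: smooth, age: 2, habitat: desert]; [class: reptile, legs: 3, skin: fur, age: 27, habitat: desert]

The rule appears to be: age ≥ 17.
[class: insect, legs: 5, skin: fur, age: 22, habitat: swamp] — age = 22, hence In.
[class: reptile, legs: 7, skin: smooth, age: 2, habitat: desert] — age = 2, hence Out.
[class: reptile, legs: 3, skin: fur, age: 27, habitat: desert] — age = 27, hence In.

In, Out, In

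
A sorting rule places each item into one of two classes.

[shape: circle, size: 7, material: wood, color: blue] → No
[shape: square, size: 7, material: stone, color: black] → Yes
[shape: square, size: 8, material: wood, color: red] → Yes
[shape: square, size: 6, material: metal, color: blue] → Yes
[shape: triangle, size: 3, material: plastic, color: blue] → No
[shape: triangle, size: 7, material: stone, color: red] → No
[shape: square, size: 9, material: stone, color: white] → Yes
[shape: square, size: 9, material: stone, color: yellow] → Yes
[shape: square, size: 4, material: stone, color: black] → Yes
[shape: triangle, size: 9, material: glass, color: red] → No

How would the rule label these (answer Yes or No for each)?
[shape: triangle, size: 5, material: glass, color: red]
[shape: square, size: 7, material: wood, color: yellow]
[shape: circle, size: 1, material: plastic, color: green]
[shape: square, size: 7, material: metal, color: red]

The rule appears to be: shape is square.

No, Yes, No, Yes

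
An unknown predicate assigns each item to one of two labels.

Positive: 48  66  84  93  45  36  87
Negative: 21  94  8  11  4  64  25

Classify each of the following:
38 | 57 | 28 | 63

'Positive' ⟺ multiple of 3 AND at least 25.
38: 38 = 3·12 + 2, 38 ≥ 25 — lacks this property, so Negative. 57: 57 = 3·19, 57 ≥ 25 — passes, so Positive. 28: 28 = 3·9 + 1, 28 ≥ 25 — lacks this property, so Negative. 63: 63 = 3·21, 63 ≥ 25 — passes, so Positive.

Negative, Positive, Negative, Positive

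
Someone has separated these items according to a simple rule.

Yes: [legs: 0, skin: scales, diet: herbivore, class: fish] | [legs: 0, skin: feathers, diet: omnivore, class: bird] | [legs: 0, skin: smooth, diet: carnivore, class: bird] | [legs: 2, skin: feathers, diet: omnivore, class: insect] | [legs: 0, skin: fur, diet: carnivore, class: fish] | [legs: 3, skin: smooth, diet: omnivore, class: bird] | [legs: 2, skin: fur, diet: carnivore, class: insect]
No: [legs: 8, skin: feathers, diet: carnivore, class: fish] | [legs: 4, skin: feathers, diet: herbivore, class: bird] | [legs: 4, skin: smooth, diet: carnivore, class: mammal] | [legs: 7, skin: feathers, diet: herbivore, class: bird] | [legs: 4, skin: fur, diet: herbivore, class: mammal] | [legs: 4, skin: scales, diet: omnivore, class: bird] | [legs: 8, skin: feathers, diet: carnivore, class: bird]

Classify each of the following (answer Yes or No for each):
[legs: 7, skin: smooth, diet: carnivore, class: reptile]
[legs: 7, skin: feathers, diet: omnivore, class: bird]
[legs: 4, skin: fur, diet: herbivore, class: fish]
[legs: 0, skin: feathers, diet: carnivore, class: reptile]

No, No, No, Yes

The distinguishing property — legs ≤ 3 — holds for all the 'Yes' cases and none of the 'No' cases.
[legs: 7, skin: smooth, diet: carnivore, class: reptile]: legs = 7, fails the rule → No. [legs: 7, skin: feathers, diet: omnivore, class: bird]: legs = 7, fails the rule → No. [legs: 4, skin: fur, diet: herbivore, class: fish]: legs = 4, fails the rule → No. [legs: 0, skin: feathers, diet: carnivore, class: reptile]: legs = 0, satisfies this → Yes.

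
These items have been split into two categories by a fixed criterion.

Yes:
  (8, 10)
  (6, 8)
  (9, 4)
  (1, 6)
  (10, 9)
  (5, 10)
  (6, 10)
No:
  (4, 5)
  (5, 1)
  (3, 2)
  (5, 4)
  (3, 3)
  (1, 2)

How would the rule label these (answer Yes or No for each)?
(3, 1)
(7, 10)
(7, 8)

Rule: max ≥ 6. This holds for each 'Yes' example and fails for each 'No' one.
(3, 1): No (max 3).
(7, 10): Yes (max 10).
(7, 8): Yes (max 8).

No, Yes, Yes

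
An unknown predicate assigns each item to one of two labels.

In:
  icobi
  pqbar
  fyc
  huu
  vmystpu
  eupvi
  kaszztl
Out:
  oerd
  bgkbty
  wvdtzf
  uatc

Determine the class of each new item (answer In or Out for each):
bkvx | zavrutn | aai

One predicate separates the groups cleanly: odd length.

Out, In, In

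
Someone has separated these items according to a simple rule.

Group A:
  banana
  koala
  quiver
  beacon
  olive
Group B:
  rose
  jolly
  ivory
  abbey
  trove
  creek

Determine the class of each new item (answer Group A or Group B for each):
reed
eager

One predicate separates the groups cleanly: has ≥ 3 vowels.
reed — 2 vowels, hence Group B. eager — 3 vowels, hence Group A.

Group B, Group A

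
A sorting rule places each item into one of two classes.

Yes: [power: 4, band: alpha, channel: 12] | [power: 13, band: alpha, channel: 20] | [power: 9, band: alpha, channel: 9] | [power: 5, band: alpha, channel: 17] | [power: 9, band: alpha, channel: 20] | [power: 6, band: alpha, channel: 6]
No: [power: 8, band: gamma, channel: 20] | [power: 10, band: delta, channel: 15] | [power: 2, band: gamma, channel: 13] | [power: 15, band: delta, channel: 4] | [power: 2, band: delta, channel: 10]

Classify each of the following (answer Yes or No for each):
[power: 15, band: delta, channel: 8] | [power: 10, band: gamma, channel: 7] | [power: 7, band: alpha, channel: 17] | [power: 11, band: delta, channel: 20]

No, No, Yes, No

Checking candidate rules against both groups, what survives is: band is alpha.
No: [power: 15, band: delta, channel: 8], since band is delta. No: [power: 10, band: gamma, channel: 7], since band is gamma. Yes: [power: 7, band: alpha, channel: 17], since band is alpha. No: [power: 11, band: delta, channel: 20], since band is delta.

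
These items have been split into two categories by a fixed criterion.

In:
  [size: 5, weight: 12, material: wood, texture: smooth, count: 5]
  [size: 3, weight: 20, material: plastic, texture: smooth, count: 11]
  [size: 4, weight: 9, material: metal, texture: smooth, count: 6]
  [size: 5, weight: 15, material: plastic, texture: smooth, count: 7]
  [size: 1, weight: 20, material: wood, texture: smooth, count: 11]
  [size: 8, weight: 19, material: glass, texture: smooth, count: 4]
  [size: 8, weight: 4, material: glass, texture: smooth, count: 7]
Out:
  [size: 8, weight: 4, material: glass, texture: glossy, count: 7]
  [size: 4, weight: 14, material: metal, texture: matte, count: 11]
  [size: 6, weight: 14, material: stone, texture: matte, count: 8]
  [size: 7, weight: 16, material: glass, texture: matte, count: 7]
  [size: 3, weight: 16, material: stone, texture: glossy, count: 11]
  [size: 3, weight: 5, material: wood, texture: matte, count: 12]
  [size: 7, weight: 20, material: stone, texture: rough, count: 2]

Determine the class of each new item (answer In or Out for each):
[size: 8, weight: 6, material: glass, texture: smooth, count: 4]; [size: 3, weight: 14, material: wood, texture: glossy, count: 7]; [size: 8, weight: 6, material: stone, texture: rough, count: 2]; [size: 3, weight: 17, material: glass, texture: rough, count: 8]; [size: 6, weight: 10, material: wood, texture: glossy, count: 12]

In, Out, Out, Out, Out

Looking at the examples, the only property every 'In' case has and every 'Out' case lacks is: texture is smooth.
[size: 8, weight: 6, material: glass, texture: smooth, count: 4]: texture is smooth, meets the rule → In.
[size: 3, weight: 14, material: wood, texture: glossy, count: 7]: texture is glossy, lacks this property → Out.
[size: 8, weight: 6, material: stone, texture: rough, count: 2]: texture is rough, lacks this property → Out.
[size: 3, weight: 17, material: glass, texture: rough, count: 8]: texture is rough, lacks this property → Out.
[size: 6, weight: 10, material: wood, texture: glossy, count: 12]: texture is glossy, lacks this property → Out.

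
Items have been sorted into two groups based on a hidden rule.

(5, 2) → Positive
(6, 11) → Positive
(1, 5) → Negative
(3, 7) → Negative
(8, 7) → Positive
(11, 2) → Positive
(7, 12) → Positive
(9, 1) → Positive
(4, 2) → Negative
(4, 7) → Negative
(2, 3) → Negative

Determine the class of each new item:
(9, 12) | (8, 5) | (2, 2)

The classifier is using: first ≥ 5.
(9, 12): Positive (first 9). (8, 5): Positive (first 8). (2, 2): Negative (first 2).

Positive, Positive, Negative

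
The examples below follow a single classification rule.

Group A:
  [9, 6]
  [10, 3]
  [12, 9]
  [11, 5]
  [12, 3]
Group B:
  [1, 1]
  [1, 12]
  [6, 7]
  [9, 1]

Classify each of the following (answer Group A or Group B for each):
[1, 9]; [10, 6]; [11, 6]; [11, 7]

Group B, Group A, Group A, Group A

Every 'Group A' example satisfies: first > second AND sum ≥ 13. None of the 'Group B' examples do.
[1, 9]: 1 < 9, 1+9 = 10, lacks this property → Group B.
[10, 6]: 10 > 6, 10+6 = 16, matches → Group A.
[11, 6]: 11 > 6, 11+6 = 17, matches → Group A.
[11, 7]: 11 > 7, 11+7 = 18, matches → Group A.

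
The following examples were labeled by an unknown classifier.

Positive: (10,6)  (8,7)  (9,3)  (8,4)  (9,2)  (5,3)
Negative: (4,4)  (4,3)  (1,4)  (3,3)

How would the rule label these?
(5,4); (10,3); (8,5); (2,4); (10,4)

Positive, Positive, Positive, Negative, Positive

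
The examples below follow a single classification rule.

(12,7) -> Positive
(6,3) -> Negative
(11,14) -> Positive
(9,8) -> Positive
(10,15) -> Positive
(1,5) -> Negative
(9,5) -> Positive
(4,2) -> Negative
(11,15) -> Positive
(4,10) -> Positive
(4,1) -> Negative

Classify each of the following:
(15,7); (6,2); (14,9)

'Positive' ⟺ sum ≥ 14.
(15,7) → 15+7 = 22 → Positive.
(6,2) → 6+2 = 8 → Negative.
(14,9) → 14+9 = 23 → Positive.

Positive, Negative, Positive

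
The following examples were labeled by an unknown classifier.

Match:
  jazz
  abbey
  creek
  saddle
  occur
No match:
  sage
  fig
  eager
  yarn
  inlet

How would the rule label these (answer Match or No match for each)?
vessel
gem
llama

Match, No match, Match

One predicate separates the groups cleanly: has a double letter.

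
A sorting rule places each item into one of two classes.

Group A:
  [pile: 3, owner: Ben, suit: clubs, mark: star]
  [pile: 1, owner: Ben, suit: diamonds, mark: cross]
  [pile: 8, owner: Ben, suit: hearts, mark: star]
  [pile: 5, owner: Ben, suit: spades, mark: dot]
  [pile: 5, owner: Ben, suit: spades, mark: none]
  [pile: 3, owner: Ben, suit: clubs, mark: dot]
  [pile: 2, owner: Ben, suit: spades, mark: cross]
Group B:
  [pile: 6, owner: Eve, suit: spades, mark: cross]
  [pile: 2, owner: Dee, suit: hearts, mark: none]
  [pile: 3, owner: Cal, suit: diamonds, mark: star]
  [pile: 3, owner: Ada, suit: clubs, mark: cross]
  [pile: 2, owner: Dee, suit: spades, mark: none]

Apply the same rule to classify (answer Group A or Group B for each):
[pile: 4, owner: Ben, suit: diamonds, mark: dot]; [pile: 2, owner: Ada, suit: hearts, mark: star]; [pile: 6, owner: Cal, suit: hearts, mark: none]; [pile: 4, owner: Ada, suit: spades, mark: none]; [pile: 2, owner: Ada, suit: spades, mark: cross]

The rule appears to be: owner is Ben.
[pile: 4, owner: Ben, suit: diamonds, mark: dot]: owner is Ben — checks out, so Group A. [pile: 2, owner: Ada, suit: hearts, mark: star]: owner is Ada — lacks this property, so Group B. [pile: 6, owner: Cal, suit: hearts, mark: none]: owner is Cal — lacks this property, so Group B. [pile: 4, owner: Ada, suit: spades, mark: none]: owner is Ada — lacks this property, so Group B. [pile: 2, owner: Ada, suit: spades, mark: cross]: owner is Ada — lacks this property, so Group B.

Group A, Group B, Group B, Group B, Group B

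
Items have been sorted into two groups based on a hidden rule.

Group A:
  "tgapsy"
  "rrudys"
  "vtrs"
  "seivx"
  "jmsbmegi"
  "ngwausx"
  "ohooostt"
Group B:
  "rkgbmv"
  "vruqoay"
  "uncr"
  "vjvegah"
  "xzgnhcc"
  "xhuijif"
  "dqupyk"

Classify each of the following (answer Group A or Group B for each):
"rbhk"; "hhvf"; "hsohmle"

A rule that fits every label: contains 's' — true of each 'Group A' example, false of each 'Group B' one.
"rbhk" — no 's', hence Group B.
"hhvf" — no 's', hence Group B.
"hsohmle" — has 's', hence Group A.

Group B, Group B, Group A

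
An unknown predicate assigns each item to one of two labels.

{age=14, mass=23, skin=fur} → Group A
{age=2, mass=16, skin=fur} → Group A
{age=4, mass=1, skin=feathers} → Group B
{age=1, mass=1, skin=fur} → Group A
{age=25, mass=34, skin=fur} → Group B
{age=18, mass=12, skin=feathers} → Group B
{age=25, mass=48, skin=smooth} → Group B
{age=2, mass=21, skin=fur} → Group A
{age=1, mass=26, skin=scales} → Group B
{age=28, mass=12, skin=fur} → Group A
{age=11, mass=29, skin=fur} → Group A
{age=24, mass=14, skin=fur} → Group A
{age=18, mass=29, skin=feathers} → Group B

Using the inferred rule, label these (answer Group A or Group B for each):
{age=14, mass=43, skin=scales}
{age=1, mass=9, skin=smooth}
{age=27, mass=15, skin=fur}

The distinguishing property — skin is fur AND mass ≤ 29 — holds for all the 'Group A' cases and none of the 'Group B' cases.

Group B, Group B, Group A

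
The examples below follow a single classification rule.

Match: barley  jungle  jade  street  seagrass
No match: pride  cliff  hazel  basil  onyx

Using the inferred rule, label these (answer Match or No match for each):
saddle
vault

Match, No match

The distinguishing property — even length AND contains 'e' — holds for all the 'Match' cases and none of the 'No match' cases.
saddle: length 6, has 'e', meets the rule → Match. vault: length 5, no 'e', doesn't match → No match.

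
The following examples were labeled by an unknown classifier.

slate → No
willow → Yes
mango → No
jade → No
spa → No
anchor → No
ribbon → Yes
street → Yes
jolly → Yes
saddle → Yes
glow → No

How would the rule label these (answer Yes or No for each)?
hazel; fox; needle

No, No, Yes

Rule: has a double letter. This holds for each 'Yes' example and fails for each 'No' one.
hazel: no doubled letter, fails the rule → No.
fox: no doubled letter, fails the rule → No.
needle: 'ee' doubled, meets the rule → Yes.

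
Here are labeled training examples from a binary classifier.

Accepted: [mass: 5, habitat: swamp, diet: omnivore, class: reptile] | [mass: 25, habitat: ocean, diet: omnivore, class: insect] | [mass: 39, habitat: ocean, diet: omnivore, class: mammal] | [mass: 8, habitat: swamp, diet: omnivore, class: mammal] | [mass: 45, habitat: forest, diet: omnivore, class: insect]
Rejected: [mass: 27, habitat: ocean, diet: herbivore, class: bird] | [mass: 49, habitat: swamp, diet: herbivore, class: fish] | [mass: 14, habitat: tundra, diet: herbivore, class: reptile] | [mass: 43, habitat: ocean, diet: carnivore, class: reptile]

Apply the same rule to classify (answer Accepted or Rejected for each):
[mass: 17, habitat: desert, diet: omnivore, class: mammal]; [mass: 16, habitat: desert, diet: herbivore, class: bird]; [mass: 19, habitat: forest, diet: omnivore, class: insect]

Accepted, Rejected, Accepted

The common property of the 'Accepted' items is: diet is omnivore. No 'Rejected' item has it.
[mass: 17, habitat: desert, diet: omnivore, class: mammal]: diet is omnivore, matches → Accepted. [mass: 16, habitat: desert, diet: herbivore, class: bird]: diet is herbivore, doesn't qualify → Rejected. [mass: 19, habitat: forest, diet: omnivore, class: insect]: diet is omnivore, matches → Accepted.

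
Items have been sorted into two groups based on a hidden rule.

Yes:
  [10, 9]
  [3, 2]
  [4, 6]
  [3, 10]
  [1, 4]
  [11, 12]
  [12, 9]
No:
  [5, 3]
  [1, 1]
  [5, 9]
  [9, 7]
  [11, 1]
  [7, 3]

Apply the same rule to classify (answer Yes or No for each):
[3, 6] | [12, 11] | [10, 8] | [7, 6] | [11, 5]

Yes, Yes, Yes, Yes, No

One predicate separates the groups cleanly: product is even.
[3, 6]: 3·6 = 18 — meets the rule, so Yes. [12, 11]: 12·11 = 132 — meets the rule, so Yes. [10, 8]: 10·8 = 80 — meets the rule, so Yes. [7, 6]: 7·6 = 42 — meets the rule, so Yes. [11, 5]: 11·5 = 55 — does not satisfy this, so No.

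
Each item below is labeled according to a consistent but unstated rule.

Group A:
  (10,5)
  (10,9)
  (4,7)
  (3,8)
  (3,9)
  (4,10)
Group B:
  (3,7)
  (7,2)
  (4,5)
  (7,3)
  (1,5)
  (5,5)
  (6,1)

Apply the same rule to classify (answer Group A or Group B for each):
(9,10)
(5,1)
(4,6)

Group A, Group B, Group B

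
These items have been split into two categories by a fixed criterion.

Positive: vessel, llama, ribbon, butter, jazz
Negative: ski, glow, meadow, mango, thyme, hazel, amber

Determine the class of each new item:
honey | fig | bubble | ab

The common property of the 'Positive' items is: has a double letter. No 'Negative' item has it.
honey: no doubled letter — does not pass, so Negative.
fig: no doubled letter — does not pass, so Negative.
bubble: 'bb' doubled — checks out, so Positive.
ab: no doubled letter — does not pass, so Negative.

Negative, Negative, Positive, Negative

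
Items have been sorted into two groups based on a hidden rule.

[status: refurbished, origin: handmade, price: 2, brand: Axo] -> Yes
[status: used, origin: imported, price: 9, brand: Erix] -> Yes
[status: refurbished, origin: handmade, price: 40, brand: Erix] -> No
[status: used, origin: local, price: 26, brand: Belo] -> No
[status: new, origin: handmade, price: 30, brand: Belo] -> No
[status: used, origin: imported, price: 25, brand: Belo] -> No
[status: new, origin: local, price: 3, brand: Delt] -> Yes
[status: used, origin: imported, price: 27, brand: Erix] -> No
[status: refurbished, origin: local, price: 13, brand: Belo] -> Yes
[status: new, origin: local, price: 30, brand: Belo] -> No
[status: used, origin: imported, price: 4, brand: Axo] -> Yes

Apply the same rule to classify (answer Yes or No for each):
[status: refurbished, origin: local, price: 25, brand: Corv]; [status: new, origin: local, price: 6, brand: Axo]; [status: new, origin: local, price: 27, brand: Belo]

No, Yes, No

Rule: price ≤ 13. This holds for each 'Yes' example and fails for each 'No' one.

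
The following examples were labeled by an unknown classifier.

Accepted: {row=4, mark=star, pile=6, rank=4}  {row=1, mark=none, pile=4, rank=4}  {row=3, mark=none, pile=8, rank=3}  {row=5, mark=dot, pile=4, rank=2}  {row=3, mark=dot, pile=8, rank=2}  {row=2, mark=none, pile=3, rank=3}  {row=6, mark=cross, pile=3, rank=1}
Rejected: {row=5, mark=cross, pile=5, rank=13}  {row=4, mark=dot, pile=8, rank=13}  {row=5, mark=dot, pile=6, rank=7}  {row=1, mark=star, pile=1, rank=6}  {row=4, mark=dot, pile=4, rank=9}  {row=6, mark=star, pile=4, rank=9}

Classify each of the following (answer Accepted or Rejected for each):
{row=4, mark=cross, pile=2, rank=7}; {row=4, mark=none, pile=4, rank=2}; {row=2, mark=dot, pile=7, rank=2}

Rejected, Accepted, Accepted

Rule: rank ≤ 4. This holds for each 'Accepted' example and fails for each 'Rejected' one.
{row=4, mark=cross, pile=2, rank=7}: Rejected (rank = 7). {row=4, mark=none, pile=4, rank=2}: Accepted (rank = 2). {row=2, mark=dot, pile=7, rank=2}: Accepted (rank = 2).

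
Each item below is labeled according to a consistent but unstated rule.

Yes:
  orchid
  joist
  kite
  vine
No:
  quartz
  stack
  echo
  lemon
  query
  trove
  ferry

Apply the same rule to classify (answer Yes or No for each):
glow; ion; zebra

Looking at the examples, the only property every 'Yes' case has and every 'No' case lacks is: contains 'i'.

No, Yes, No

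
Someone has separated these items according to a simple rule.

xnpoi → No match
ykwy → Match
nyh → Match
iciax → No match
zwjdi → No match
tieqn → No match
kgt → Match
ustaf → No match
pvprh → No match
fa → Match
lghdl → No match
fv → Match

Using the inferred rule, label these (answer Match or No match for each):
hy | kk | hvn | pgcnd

Every 'Match' example satisfies: length ≤ 4. None of the 'No match' examples do.
hy → length 2 → Match. kk → length 2 → Match. hvn → length 3 → Match. pgcnd → length 5 → No match.

Match, Match, Match, No match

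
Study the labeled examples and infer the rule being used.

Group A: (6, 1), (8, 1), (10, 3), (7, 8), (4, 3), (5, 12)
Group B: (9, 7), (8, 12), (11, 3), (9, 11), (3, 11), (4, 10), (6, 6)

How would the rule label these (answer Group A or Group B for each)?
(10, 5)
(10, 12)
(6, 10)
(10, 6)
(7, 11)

Group A, Group B, Group B, Group B, Group B

A rule that fits every label: sum is odd — true of each 'Group A' example, false of each 'Group B' one.
(10, 5): 10+5 = 15 — checks out, so Group A.
(10, 12): 10+12 = 22 — lacks this property, so Group B.
(6, 10): 6+10 = 16 — lacks this property, so Group B.
(10, 6): 10+6 = 16 — lacks this property, so Group B.
(7, 11): 7+11 = 18 — lacks this property, so Group B.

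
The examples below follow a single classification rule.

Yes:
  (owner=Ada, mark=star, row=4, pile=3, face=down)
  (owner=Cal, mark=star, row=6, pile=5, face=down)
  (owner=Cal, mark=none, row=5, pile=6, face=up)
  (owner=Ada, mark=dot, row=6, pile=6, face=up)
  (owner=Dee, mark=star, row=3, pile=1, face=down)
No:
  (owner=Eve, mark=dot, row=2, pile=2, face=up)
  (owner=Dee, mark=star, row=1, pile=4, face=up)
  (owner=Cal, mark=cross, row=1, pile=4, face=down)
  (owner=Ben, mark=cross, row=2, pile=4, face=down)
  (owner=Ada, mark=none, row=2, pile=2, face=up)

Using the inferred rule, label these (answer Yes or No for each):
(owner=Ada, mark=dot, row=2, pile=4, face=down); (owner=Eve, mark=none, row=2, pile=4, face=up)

The simplest hypothesis consistent with all the labels is: row ≥ 3.
(owner=Ada, mark=dot, row=2, pile=4, face=down) — row = 2, hence No.
(owner=Eve, mark=none, row=2, pile=4, face=up) — row = 2, hence No.

No, No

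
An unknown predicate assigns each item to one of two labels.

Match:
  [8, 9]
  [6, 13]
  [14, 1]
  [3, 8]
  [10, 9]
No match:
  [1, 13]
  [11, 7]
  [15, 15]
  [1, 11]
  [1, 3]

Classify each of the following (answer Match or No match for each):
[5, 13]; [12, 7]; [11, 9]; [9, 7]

No match, Match, No match, No match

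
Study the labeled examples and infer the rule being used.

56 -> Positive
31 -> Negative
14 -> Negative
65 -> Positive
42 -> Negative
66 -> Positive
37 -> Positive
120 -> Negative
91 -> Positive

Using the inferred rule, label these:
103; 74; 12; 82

The distinguishing property — digit sum ≥ 7 — holds for all the 'Positive' cases and none of the 'Negative' cases.
103: digit sum 1+0+3 = 4 — does not satisfy this, so Negative.
74: digit sum 7+4 = 11 — checks out, so Positive.
12: digit sum 1+2 = 3 — does not satisfy this, so Negative.
82: digit sum 8+2 = 10 — checks out, so Positive.

Negative, Positive, Negative, Positive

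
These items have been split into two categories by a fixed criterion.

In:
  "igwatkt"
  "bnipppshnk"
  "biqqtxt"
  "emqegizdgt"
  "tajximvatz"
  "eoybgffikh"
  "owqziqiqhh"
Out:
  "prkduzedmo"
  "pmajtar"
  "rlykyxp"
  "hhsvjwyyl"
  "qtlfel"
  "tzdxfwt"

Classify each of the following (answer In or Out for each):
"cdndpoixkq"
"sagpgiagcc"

In, In

One predicate separates the groups cleanly: contains 'i'.
"cdndpoixkq": has 'i', fits → In.
"sagpgiagcc": has 'i', fits → In.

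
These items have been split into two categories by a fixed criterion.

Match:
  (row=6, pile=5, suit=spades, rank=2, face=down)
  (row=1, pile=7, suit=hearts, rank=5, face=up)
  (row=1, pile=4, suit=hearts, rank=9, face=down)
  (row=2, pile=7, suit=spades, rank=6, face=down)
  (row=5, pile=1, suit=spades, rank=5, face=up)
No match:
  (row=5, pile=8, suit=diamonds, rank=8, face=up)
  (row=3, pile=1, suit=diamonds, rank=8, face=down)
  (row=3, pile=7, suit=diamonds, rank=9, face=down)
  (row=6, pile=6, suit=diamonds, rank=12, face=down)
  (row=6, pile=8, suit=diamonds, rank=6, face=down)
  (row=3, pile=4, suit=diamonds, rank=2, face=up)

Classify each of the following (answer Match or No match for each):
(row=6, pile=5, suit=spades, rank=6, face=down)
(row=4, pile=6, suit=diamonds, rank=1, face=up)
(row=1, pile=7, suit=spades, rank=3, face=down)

Match, No match, Match

The common property of the 'Match' items is: suit is not diamonds. No 'No match' item has it.
(row=6, pile=5, suit=spades, rank=6, face=down) — suit is spades, hence Match.
(row=4, pile=6, suit=diamonds, rank=1, face=up) — suit is diamonds, hence No match.
(row=1, pile=7, suit=spades, rank=3, face=down) — suit is spades, hence Match.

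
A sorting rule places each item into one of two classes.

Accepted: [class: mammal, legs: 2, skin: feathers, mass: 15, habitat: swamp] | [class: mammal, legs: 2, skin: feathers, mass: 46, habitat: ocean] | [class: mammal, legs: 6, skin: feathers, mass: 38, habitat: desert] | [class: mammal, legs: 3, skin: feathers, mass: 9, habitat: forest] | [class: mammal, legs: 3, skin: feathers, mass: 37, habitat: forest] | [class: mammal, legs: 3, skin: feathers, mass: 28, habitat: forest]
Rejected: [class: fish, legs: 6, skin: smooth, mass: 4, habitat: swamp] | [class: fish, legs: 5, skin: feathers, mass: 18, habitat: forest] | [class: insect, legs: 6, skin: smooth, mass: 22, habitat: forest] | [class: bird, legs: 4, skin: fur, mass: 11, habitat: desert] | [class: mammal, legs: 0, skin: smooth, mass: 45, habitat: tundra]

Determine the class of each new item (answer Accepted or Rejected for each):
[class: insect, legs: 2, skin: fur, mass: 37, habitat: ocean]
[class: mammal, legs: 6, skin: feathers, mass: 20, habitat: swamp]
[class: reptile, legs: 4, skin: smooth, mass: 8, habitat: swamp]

Rejected, Accepted, Rejected

One predicate separates the groups cleanly: skin is feathers AND class is mammal.
[class: insect, legs: 2, skin: fur, mass: 37, habitat: ocean]: Rejected (skin is fur, class is insect).
[class: mammal, legs: 6, skin: feathers, mass: 20, habitat: swamp]: Accepted (skin is feathers, class is mammal).
[class: reptile, legs: 4, skin: smooth, mass: 8, habitat: swamp]: Rejected (skin is smooth, class is reptile).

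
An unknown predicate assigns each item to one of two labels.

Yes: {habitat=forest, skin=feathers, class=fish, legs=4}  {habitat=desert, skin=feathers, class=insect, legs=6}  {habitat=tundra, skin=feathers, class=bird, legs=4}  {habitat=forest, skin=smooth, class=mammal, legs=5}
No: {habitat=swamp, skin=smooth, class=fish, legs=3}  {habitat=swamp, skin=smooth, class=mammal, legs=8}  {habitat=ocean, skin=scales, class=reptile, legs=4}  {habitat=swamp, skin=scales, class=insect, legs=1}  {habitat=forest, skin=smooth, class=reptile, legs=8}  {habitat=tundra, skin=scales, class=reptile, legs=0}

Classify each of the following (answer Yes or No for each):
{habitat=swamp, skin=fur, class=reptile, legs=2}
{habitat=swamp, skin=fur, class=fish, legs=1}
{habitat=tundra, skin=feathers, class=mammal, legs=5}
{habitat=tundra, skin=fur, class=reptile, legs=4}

One predicate separates the groups cleanly: skin is feathers OR legs = 5.
{habitat=swamp, skin=fur, class=reptile, legs=2} — skin is fur, legs = 2, hence No. {habitat=swamp, skin=fur, class=fish, legs=1} — skin is fur, legs = 1, hence No. {habitat=tundra, skin=feathers, class=mammal, legs=5} — skin is feathers, legs = 5, hence Yes. {habitat=tundra, skin=fur, class=reptile, legs=4} — skin is fur, legs = 4, hence No.

No, No, Yes, No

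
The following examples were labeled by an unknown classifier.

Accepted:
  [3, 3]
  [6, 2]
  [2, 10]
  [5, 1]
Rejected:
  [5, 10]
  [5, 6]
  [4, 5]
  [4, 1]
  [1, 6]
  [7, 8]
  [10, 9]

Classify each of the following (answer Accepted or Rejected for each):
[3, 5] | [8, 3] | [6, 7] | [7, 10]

Comparing the two groups points to one rule — sum is even.

Accepted, Rejected, Rejected, Rejected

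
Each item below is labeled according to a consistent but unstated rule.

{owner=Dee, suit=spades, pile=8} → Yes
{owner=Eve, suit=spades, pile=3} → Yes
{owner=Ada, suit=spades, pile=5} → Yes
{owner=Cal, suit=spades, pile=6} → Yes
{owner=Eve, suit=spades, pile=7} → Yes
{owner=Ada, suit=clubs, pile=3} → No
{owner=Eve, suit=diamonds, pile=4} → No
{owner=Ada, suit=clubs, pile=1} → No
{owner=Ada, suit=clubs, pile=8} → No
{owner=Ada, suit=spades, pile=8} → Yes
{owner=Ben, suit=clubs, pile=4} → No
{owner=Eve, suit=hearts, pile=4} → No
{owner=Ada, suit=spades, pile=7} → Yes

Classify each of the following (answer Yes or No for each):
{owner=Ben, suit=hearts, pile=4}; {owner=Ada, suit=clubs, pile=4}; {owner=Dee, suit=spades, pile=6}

No, No, Yes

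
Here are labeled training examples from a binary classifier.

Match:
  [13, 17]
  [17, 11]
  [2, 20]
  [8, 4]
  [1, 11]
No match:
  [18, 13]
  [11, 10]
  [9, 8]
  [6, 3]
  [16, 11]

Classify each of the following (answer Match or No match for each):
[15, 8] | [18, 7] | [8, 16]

'Match' ⟺ sum is even.
[15, 8] — 15+8 = 23, hence No match.
[18, 7] — 18+7 = 25, hence No match.
[8, 16] — 8+16 = 24, hence Match.

No match, No match, Match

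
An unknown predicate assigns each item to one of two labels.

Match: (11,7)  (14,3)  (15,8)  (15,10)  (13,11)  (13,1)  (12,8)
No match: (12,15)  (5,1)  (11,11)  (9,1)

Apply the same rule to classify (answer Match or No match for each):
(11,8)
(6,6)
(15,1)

'Match' ⟺ first > second AND sum ≥ 14.

Match, No match, Match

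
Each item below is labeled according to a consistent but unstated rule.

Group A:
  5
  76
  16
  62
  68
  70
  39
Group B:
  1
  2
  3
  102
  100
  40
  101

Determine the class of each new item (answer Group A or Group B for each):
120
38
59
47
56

Group B, Group A, Group A, Group A, Group A

The simplest hypothesis consistent with all the labels is: digit sum ≥ 5.
120 — digit sum 1+2+0 = 3, hence Group B.
38 — digit sum 3+8 = 11, hence Group A.
59 — digit sum 5+9 = 14, hence Group A.
47 — digit sum 4+7 = 11, hence Group A.
56 — digit sum 5+6 = 11, hence Group A.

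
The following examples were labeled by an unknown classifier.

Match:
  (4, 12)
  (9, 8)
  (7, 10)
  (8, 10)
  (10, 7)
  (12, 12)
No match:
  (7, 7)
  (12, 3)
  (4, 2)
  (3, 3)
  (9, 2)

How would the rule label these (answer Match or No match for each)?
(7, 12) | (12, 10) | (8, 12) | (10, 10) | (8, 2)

Match, Match, Match, Match, No match

The classifier is using: sum ≥ 16.
(7, 12): 7+12 = 19, checks out → Match. (12, 10): 12+10 = 22, checks out → Match. (8, 12): 8+12 = 20, checks out → Match. (10, 10): 10+10 = 20, checks out → Match. (8, 2): 8+2 = 10, fails this test → No match.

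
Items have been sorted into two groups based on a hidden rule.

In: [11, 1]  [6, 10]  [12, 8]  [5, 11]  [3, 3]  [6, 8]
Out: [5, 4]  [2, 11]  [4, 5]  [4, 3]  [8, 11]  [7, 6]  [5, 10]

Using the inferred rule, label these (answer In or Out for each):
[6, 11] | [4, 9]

'In' ⟺ sum is even.
[6, 11] — 6+11 = 17, hence Out. [4, 9] — 4+9 = 13, hence Out.

Out, Out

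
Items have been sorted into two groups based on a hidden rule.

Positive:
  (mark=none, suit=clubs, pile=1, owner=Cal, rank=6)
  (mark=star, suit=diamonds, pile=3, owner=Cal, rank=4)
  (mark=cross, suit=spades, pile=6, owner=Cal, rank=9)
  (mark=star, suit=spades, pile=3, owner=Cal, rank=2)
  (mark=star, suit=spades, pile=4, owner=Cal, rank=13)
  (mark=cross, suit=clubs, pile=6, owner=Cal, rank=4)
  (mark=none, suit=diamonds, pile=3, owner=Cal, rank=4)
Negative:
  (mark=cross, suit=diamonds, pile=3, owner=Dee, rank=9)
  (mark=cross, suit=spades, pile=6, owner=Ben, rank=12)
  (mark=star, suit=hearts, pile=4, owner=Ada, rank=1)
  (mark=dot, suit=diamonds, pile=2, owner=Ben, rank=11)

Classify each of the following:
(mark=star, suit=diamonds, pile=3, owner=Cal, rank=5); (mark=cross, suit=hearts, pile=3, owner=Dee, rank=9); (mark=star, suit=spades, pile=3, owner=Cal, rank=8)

The simplest hypothesis consistent with all the labels is: owner is Cal.
(mark=star, suit=diamonds, pile=3, owner=Cal, rank=5): Positive (owner is Cal).
(mark=cross, suit=hearts, pile=3, owner=Dee, rank=9): Negative (owner is Dee).
(mark=star, suit=spades, pile=3, owner=Cal, rank=8): Positive (owner is Cal).

Positive, Negative, Positive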